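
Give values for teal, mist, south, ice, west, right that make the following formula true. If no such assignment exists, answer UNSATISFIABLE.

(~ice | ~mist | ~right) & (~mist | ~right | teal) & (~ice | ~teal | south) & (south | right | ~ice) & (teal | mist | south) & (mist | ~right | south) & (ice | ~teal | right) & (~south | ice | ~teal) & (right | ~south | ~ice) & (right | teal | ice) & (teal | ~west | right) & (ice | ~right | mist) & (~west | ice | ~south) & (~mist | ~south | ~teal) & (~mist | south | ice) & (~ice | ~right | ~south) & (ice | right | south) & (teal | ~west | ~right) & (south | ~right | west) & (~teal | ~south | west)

UNSATISFIABLE

Branch on ice: set ice = 0.
Branch on teal: set teal = 0.
(right) alone gives right = 1.
(~mist) alone gives mist = 0.
Now (mist) is unsatisfied and unit — conflict.
Backtrack on teal: now try teal = 1.
(right) alone gives right = 1.
(~south) alone gives south = 0.
(mist) alone gives mist = 1.
Now (~mist) is unsatisfied and unit — conflict.
Either choice for teal ends in contradiction.
Backtrack on ice: now try ice = 1.
Branch on mist: set mist = 0.
Branch on teal: set teal = 0.
(south) alone gives south = 1.
(right) alone gives right = 1.
Now (~right) is unsatisfied and unit — conflict.
Backtrack on teal: now try teal = 1.
(south) alone gives south = 1.
(right) alone gives right = 1.
Now (~right) is unsatisfied and unit — conflict.
Either choice for teal ends in contradiction.
Backtrack on mist: now try mist = 1.
(~right) alone gives right = 0.
(south) alone gives south = 1.
Now (~south) is unsatisfied and unit — conflict.
Either choice for mist ends in contradiction.
Either choice for ice ends in contradiction.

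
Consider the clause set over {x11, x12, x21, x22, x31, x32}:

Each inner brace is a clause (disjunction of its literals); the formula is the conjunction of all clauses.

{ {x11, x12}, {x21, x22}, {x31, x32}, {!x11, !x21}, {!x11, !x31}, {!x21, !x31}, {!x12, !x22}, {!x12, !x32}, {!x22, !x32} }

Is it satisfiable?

Try x11 = true.
The clause (!x21) is unit, so x21 = false.
The clause (x22) is unit, so x22 = true.
The clause (!x31) is unit, so x31 = false.
The clause (x32) is unit, so x32 = true.
Now (!x32) is unsatisfied and unit — conflict.
Undo x11 and try x11 = false.
The clause (x12) is unit, so x12 = true.
The clause (!x22) is unit, so x22 = false.
The clause (x21) is unit, so x21 = true.
The clause (!x31) is unit, so x31 = false.
The clause (x32) is unit, so x32 = true.
Now (!x32) is unsatisfied and unit — conflict.
Neither x11 = true nor x11 = false works.
No assignment satisfies every clause.

No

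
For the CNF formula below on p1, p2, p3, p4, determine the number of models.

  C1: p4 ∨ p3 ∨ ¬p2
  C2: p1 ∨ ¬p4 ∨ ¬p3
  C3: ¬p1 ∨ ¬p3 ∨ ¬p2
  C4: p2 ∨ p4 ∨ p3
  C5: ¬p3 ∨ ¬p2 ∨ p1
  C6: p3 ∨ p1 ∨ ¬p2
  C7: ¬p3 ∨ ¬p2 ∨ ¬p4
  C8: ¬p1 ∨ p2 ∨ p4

5

There are 2^4 = 16 truth assignments over (p1, p2, p3, p4).
Check each against the 8 clauses (columns in the order p1, p2, p3, p4):
  F F F F  ✗ fails (p2 ∨ p4 ∨ p3)
  F F F T  ✓ satisfies all
  F F T F  ✓ satisfies all
  F F T T  ✗ fails (p1 ∨ ¬p4 ∨ ¬p3)
  F T F F  ✗ fails (p4 ∨ p3 ∨ ¬p2)
  F T F T  ✗ fails (p3 ∨ p1 ∨ ¬p2)
  F T T F  ✗ fails (¬p3 ∨ ¬p2 ∨ p1)
  F T T T  ✗ fails (p1 ∨ ¬p4 ∨ ¬p3)
  T F F F  ✗ fails (p2 ∨ p4 ∨ p3)
  T F F T  ✓ satisfies all
  T F T F  ✗ fails (¬p1 ∨ p2 ∨ p4)
  T F T T  ✓ satisfies all
  T T F F  ✗ fails (p4 ∨ p3 ∨ ¬p2)
  T T F T  ✓ satisfies all
  T T T F  ✗ fails (¬p1 ∨ ¬p3 ∨ ¬p2)
  T T T T  ✗ fails (¬p1 ∨ ¬p3 ∨ ¬p2)
5 of the 16 rows are models.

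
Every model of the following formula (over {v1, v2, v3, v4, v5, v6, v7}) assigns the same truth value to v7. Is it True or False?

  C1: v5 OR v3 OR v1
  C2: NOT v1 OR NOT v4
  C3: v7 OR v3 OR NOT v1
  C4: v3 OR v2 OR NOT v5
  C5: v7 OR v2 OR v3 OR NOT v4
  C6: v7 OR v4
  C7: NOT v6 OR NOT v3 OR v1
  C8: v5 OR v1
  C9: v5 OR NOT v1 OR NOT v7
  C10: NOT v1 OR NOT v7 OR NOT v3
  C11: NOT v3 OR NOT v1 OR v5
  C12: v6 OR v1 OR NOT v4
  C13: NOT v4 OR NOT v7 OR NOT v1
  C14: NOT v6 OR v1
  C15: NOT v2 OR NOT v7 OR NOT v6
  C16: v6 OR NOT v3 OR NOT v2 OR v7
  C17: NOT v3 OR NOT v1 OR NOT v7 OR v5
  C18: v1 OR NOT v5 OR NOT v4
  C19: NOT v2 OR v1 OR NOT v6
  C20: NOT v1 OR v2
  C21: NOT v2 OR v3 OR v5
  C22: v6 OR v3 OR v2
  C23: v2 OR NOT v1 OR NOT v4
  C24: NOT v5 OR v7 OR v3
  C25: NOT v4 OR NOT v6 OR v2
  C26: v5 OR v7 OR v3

True

Suppose v7 = false.
Unit clause (v4) forces v4 = true.
Unit clause (NOT v1) forces v1 = false.
Unit clause (v5) forces v5 = true.
Now (NOT v5) is unsatisfied and unit — conflict.
So every satisfying assignment has v7 = True.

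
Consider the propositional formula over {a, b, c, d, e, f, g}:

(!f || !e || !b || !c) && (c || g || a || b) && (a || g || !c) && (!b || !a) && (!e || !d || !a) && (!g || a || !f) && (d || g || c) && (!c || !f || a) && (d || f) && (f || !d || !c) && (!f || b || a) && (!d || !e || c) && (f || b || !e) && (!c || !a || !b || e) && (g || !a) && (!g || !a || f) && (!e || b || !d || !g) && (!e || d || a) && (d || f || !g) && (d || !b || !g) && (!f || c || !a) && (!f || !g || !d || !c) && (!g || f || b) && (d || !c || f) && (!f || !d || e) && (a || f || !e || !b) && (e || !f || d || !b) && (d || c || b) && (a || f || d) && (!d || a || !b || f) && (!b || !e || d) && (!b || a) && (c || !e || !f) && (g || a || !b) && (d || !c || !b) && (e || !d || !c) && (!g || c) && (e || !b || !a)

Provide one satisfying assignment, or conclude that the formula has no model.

a ↦ true; b ↦ false; c ↦ true; d ↦ false; e ↦ false; f ↦ true; g ↦ true

Suppose b = false.
Suppose d = false.
From the singleton clause (f), f = true.
From the singleton clause (a), a = true.
From the singleton clause (g), g = true.
From the singleton clause (c), c = true.
Every clause is now satisfied; e is unconstrained.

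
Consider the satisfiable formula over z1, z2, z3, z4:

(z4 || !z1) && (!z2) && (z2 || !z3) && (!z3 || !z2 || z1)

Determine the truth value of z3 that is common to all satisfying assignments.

Suppose z3 = true.
The clause (!z2) is unit, so z2 = false.
Now (z2) is unsatisfied and unit — conflict.
So every satisfying assignment has z3 = False.

False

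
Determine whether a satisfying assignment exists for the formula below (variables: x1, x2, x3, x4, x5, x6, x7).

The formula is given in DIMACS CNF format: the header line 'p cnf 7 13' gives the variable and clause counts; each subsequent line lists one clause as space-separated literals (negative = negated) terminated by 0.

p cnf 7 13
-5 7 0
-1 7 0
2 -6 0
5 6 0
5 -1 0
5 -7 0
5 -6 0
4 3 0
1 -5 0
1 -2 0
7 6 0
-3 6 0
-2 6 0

Suppose x5 = True.
(x7) alone gives x7 = True.
(x1) alone gives x1 = True.
Suppose x2 = True.
(x6) alone gives x6 = True.
Suppose x4 = True.
All clauses hold; x3 can take either value.
A satisfying assignment: x1=True; x2=True; x3=False; x4=True; x5=True; x6=True; x7=True.

Yes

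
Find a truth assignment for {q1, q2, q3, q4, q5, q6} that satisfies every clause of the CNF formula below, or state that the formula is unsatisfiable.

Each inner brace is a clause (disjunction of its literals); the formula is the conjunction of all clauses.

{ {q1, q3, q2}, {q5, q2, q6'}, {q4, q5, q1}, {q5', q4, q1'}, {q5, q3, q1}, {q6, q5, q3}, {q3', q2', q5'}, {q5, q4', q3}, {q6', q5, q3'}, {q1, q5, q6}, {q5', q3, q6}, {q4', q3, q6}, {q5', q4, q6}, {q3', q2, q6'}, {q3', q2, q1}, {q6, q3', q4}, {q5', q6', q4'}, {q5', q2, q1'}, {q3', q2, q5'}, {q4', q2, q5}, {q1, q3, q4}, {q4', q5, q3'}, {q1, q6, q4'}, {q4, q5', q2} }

Branch on q1: set q1 = 1.
Branch on q5: set q5 = 0.
Branch on q2: set q2 = 1.
Branch on q6: set q6 = 1.
(q3') alone gives q3 = 0.
(q4') alone gives q4 = 0.
Every clause now holds.

q1=1,  q2=1,  q3=0,  q4=0,  q5=0,  q6=1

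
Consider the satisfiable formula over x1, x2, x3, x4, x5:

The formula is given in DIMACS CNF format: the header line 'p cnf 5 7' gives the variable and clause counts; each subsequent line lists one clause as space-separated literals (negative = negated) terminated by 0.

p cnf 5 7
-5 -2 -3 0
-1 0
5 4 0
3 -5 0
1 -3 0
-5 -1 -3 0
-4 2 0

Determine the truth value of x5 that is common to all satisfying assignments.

False

Suppose x5 = True.
Unit clause (¬x1) forces x1 = False.
Unit clause (x3) forces x3 = True.
That conflicts with the unit clause (¬x3).
So every satisfying assignment has x5 = False.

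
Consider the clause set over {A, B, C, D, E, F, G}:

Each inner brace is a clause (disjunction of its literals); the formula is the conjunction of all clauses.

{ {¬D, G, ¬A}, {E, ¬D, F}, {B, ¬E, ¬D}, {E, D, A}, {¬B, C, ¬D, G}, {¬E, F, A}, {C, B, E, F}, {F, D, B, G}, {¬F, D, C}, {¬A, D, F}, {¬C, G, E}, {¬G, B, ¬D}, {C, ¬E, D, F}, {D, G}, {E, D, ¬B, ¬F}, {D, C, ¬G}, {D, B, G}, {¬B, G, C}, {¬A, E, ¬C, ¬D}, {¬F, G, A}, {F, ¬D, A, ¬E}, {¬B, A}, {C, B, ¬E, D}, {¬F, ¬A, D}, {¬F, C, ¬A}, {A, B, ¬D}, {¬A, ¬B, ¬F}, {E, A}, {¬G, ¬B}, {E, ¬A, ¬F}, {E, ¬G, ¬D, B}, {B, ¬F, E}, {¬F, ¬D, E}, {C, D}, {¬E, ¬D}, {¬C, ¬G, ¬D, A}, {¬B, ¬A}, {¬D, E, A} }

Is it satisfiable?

Yes, satisfiable

Branch on D: set D = False.
Unit clause (G) forces G = True.
Unit clause (C) forces C = True.
Unit clause (¬B) forces B = False.
Branch on E: set E = True.
Branch on F: set F = True.
Unit clause (¬A) forces A = False.
This assignment satisfies each clause.
A satisfying assignment: A=False,  B=False,  C=True,  D=False,  E=True,  F=True,  G=True.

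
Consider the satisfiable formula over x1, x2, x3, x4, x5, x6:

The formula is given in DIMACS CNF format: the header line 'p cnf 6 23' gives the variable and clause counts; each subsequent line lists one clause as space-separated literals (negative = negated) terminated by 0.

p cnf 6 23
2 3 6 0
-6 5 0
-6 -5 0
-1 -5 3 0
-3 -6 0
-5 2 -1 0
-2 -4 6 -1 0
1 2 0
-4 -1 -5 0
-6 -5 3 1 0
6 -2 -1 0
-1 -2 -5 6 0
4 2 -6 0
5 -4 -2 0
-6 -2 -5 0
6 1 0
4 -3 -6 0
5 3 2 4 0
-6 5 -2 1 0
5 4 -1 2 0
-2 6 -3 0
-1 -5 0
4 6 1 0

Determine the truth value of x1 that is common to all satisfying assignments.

Suppose x1 = False.
Unit clause (x2) forces x2 = True.
Unit clause (x6) forces x6 = True.
Unit clause (x5) forces x5 = True.
That conflicts with the unit clause (¬x5).
So every satisfying assignment has x1 = True.

True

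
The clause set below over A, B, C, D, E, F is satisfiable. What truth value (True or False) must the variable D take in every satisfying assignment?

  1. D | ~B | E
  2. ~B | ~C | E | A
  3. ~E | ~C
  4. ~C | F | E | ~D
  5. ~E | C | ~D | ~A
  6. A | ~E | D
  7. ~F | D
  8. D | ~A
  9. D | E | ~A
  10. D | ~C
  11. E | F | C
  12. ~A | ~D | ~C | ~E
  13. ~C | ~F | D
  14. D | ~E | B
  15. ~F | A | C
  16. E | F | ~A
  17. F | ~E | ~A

Suppose D = 0.
(~F) alone gives F = 0.
(~A) alone gives A = 0.
(~E) alone gives E = 0.
(~B) alone gives B = 0.
(~C) alone gives C = 0.
Now (C) is unsatisfied and unit — conflict.
So every satisfying assignment has D = True.

True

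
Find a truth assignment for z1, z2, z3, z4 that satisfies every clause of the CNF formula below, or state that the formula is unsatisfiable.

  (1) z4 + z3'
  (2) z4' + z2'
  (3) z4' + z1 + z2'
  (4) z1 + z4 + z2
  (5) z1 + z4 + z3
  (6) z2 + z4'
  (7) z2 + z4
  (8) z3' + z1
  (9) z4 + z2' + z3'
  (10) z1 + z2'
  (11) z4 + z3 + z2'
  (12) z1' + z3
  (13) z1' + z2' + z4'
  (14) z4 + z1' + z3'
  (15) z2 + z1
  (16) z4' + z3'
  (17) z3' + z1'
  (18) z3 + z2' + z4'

Try z4 = 1.
(z2') alone gives z2 = 0.
Now (z2) is unsatisfied and unit — conflict.
Backtrack on z4: now try z4 = 0.
(z3') alone gives z3 = 0.
(z1) alone gives z1 = 1.
Now (z1') is unsatisfied and unit — conflict.
Both values of z4 lead to a conflict.

UNSATISFIABLE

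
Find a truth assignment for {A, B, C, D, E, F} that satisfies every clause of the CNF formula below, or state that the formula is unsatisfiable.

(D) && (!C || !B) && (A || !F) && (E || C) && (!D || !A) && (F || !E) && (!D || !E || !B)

A ↦ false,  B ↦ false,  C ↦ true,  D ↦ true,  E ↦ false,  F ↦ false

From the singleton clause (D), D = true.
From the singleton clause (!A), A = false.
From the singleton clause (!F), F = false.
From the singleton clause (!E), E = false.
From the singleton clause (C), C = true.
From the singleton clause (!B), B = false.
This assignment satisfies each clause.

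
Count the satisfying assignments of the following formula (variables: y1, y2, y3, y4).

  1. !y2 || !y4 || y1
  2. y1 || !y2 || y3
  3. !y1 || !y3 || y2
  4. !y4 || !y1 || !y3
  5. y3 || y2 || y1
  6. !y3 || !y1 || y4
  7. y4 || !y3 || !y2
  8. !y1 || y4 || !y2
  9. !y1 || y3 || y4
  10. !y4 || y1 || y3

There are 2^4 = 16 truth assignments over (y1, y2, y3, y4).
Check each against the 10 clauses (columns in the order y1, y2, y3, y4):
  F F F F  ✗ fails (y3 || y2 || y1)
  F F F T  ✗ fails (y3 || y2 || y1)
  F F T F  ✓ satisfies all
  F F T T  ✓ satisfies all
  F T F F  ✗ fails (y1 || !y2 || y3)
  F T F T  ✗ fails (!y2 || !y4 || y1)
  F T T F  ✗ fails (y4 || !y3 || !y2)
  F T T T  ✗ fails (!y2 || !y4 || y1)
  T F F F  ✗ fails (!y1 || y3 || y4)
  T F F T  ✓ satisfies all
  T F T F  ✗ fails (!y1 || !y3 || y2)
  T F T T  ✗ fails (!y1 || !y3 || y2)
  T T F F  ✗ fails (!y1 || y4 || !y2)
  T T F T  ✓ satisfies all
  T T T F  ✗ fails (!y3 || !y1 || y4)
  T T T T  ✗ fails (!y4 || !y1 || !y3)
4 of the 16 rows are models.

4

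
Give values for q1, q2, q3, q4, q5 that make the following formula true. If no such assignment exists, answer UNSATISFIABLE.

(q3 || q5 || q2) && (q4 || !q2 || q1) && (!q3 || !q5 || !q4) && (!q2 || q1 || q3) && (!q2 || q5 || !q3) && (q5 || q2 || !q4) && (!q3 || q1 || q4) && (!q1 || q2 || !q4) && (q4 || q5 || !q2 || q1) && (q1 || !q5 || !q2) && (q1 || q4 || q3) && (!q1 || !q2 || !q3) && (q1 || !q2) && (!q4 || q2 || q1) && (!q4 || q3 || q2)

Suppose q1 = true.
Suppose q2 = false.
The clause (!q4) is unit, so q4 = false.
Suppose q3 = true.
All clauses hold; q5 can take either value.

q1 ↦ true; q2 ↦ false; q3 ↦ true; q4 ↦ false; q5 ↦ false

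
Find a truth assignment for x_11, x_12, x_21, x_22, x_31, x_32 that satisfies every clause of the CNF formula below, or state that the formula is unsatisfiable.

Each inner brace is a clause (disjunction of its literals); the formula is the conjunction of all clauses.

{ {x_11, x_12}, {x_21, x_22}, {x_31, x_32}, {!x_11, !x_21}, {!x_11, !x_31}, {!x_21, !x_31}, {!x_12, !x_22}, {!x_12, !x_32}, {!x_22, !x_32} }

UNSATISFIABLE

Suppose x_11 = true.
The clause (!x_21) is unit, so x_21 = false.
The clause (x_22) is unit, so x_22 = true.
The clause (!x_31) is unit, so x_31 = false.
The clause (x_32) is unit, so x_32 = true.
Now (!x_32) is unsatisfied and unit — conflict.
Backtrack on x_11: now try x_11 = false.
The clause (x_12) is unit, so x_12 = true.
The clause (!x_22) is unit, so x_22 = false.
The clause (x_21) is unit, so x_21 = true.
The clause (!x_31) is unit, so x_31 = false.
The clause (x_32) is unit, so x_32 = true.
Now (!x_32) is unsatisfied and unit — conflict.
Either choice for x_11 ends in contradiction.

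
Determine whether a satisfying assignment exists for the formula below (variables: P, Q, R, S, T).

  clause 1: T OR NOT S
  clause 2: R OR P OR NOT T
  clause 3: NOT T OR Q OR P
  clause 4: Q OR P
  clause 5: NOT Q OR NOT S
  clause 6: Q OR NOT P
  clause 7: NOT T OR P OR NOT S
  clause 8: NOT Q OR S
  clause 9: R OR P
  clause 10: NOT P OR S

Case T = true:
Case R = true:
Case Q = true:
From the singleton clause (NOT S), S = false.
Now (S) is unsatisfied and unit — conflict.
Backtrack on Q: now try Q = false.
From the singleton clause (P), P = true.
Now (NOT P) is unsatisfied and unit — conflict.
Both values of Q lead to a conflict.
Backtrack on R: now try R = false.
From the singleton clause (P), P = true.
From the singleton clause (Q), Q = true.
From the singleton clause (NOT S), S = false.
Now (S) is unsatisfied and unit — conflict.
Both values of R lead to a conflict.
Backtrack on T: now try T = false.
From the singleton clause (NOT S), S = false.
From the singleton clause (NOT Q), Q = false.
From the singleton clause (P), P = true.
Now (NOT P) is unsatisfied and unit — conflict.
Both values of T lead to a conflict.
No assignment satisfies every clause.

No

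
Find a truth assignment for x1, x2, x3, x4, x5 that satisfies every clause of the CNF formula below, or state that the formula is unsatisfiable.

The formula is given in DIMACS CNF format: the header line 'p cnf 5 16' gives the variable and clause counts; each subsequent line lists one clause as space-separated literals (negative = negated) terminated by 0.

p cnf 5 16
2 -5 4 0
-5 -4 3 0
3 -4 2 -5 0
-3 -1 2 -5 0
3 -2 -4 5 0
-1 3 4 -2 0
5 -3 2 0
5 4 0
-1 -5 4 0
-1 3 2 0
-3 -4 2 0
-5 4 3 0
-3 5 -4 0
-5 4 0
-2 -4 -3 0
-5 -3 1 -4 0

x1=False; x2=False; x3=False; x4=True; x5=False

Try x5 = False.
Unit clause (x4) forces x4 = True.
Unit clause (¬x3) forces x3 = False.
Unit clause (¬x2) forces x2 = False.
Unit clause (¬x1) forces x1 = False.
All clauses are satisfied.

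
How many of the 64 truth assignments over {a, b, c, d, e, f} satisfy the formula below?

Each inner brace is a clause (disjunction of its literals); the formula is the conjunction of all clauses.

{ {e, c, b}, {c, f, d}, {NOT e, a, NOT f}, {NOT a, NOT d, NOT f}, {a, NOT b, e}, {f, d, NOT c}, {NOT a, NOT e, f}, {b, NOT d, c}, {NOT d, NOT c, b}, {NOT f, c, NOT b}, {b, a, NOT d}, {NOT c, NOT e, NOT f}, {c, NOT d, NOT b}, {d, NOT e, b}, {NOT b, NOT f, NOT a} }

4

There are 2^6 = 64 truth assignments over (a, b, c, d, e, f).
Split on d. With d = true, the clauses containing d are satisfied and NOT d drops from the rest; 2 of the 2^5 = 32 assignments to the other variables satisfy what remains.
With d = false, by the same count on the reduced clause set, 2 assignments work.
(One model: a=F, b=F, c=T, d=F, e=F, f=T.)
Total: 2 + 2 = 4.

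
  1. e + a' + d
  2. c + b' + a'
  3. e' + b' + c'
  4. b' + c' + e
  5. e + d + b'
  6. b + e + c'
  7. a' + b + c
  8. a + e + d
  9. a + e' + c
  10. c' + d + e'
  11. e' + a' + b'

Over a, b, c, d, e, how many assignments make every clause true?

There are 2^5 = 32 truth assignments over (a, b, c, d, e).
Split on a. With a = 1, the clauses containing a are satisfied and a' drops from the rest; 1 of the 2^4 = 16 assignments to the other variables satisfy what remains.
With a = 0, by the same count on the reduced clause set, 3 assignments work.
Total: 1 + 3 = 4.

4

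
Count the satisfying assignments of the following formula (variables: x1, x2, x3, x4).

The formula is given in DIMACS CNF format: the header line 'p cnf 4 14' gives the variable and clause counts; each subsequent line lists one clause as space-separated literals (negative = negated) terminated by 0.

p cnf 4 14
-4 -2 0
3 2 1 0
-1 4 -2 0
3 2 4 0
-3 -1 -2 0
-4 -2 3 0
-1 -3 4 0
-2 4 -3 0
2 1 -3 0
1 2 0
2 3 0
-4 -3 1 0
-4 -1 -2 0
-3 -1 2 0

1

There are 2^4 = 16 truth assignments over (x1, x2, x3, x4).
Split on x4. With x4 = True, the clauses containing x4 are satisfied and ¬x4 drops from the rest; 0 of the 2^3 = 8 assignments to the other variables satisfy what remains.
With x4 = False, by the same count on the reduced clause set, 1 assignment works.
(One model: x1=F, x2=T, x3=F, x4=F.)
Total: 0 + 1 = 1.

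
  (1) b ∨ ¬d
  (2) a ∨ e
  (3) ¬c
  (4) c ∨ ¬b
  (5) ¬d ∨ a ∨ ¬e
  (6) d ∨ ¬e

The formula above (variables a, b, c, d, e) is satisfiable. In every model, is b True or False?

Suppose b = True.
(¬c) alone gives c = False.
Now (c) is unsatisfied and unit — conflict.
So every satisfying assignment has b = False.

False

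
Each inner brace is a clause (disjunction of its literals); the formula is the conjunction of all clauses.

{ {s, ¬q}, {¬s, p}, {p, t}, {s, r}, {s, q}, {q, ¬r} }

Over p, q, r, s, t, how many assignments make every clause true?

6

There are 2^5 = 32 truth assignments over (p, q, r, s, t).
Split on p. With p = True, the clauses containing p are satisfied and ¬p drops from the rest; 6 of the 2^4 = 16 assignments to the other variables satisfy what remains.
With p = False, by the same count on the reduced clause set, 0 assignments work.
(One model: p=T, q=F, r=F, s=T, t=F.)
Total: 6 + 0 = 6.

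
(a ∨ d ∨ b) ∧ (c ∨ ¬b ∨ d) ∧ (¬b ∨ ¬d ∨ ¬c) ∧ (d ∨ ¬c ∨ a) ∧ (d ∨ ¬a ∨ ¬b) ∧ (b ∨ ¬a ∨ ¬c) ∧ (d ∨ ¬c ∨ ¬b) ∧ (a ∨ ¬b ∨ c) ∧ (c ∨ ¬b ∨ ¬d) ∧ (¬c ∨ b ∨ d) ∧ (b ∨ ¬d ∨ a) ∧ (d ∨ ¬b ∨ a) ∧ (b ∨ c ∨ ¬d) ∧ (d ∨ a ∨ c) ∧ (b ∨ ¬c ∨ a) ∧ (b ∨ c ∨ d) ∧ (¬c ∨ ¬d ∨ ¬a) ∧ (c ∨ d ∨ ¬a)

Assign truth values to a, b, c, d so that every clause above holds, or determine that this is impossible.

Branch on a: set a = True.
Branch on d: set d = True.
Unit clause (¬c) forces c = False.
Unit clause (¬b) forces b = False.
But (b) is also a unit clause — contradiction.
So d must be the other value — set d = False.
Unit clause (¬b) forces b = False.
Unit clause (¬c) forces c = False.
But (c) is also a unit clause — contradiction.
Either choice for d ends in contradiction.
So a must be the other value — set a = False.
Branch on d: set d = True.
Unit clause (b) forces b = True.
Unit clause (¬c) forces c = False.
But (c) is also a unit clause — contradiction.
So d must be the other value — set d = False.
Unit clause (b) forces b = True.
But (¬b) is also a unit clause — contradiction.
Either choice for d ends in contradiction.
Either choice for a ends in contradiction.

UNSATISFIABLE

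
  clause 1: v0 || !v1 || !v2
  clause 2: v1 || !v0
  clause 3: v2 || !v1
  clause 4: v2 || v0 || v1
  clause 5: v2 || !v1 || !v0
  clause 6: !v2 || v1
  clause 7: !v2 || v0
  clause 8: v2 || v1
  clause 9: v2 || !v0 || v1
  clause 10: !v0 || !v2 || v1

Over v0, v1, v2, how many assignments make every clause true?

1

There are 2^3 = 8 truth assignments over (v0, v1, v2).
Check each against the 10 clauses (columns in the order v0, v1, v2):
  F F F  ✗ fails (v2 || v0 || v1)
  F F T  ✗ fails (!v2 || v1)
  F T F  ✗ fails (v2 || !v1)
  F T T  ✗ fails (v0 || !v1 || !v2)
  T F F  ✗ fails (v1 || !v0)
  T F T  ✗ fails (v1 || !v0)
  T T F  ✗ fails (v2 || !v1)
  T T T  ✓ satisfies all
1 of the 8 rows is a model.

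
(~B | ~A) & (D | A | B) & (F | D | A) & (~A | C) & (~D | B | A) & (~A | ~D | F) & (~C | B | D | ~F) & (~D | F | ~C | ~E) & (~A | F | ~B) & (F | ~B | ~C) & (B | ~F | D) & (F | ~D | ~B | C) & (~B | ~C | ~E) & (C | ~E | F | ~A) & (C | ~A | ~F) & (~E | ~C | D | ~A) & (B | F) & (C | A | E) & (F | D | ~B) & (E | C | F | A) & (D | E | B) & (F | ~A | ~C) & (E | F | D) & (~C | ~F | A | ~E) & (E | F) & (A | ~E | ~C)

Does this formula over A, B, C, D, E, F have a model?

Case B = 1:
The clause (~A) is unit, so A = 0.
Case F = 1:
Case C = 0:
The clause (E) is unit, so E = 1.
All clauses hold; D can take either value.
A satisfying assignment: A: 0, B: 1, C: 0, D: 0, E: 1, F: 1.

Yes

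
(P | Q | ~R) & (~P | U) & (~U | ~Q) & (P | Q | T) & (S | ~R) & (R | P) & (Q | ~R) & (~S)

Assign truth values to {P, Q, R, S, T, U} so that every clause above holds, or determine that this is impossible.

From the singleton clause (~S), S = 0.
From the singleton clause (~R), R = 0.
From the singleton clause (P), P = 1.
From the singleton clause (U), U = 1.
From the singleton clause (~Q), Q = 0.
All clauses hold; T can take either value.

P: 1,  Q: 0,  R: 0,  S: 0,  T: 0,  U: 1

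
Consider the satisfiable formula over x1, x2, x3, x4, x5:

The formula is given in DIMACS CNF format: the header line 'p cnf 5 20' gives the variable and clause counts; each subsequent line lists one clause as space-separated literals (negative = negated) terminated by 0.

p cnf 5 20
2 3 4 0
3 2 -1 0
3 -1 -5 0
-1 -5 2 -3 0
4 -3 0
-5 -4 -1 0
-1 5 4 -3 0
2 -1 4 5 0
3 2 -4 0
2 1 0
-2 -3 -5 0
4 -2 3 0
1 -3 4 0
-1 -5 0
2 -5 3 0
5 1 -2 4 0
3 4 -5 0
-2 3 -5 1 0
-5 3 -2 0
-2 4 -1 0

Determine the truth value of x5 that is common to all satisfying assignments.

Suppose x5 = True.
The clause (¬x1) is unit, so x1 = False.
The clause (x2) is unit, so x2 = True.
The clause (¬x3) is unit, so x3 = False.
But (x3) is also a unit clause — contradiction.
So every satisfying assignment has x5 = False.

False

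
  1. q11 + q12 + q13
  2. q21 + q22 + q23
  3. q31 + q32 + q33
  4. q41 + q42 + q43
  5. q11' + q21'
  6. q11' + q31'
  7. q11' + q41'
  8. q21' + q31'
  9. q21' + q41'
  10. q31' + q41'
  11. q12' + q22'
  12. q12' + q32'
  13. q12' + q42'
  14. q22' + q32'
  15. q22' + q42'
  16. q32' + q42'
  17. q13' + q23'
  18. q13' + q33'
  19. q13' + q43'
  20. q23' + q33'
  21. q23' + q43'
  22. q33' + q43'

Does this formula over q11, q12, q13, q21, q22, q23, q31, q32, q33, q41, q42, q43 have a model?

No

Suppose q11 = 0.
Suppose q12 = 1.
The clause (q22') is unit, so q22 = 0.
The clause (q32') is unit, so q32 = 0.
The clause (q42') is unit, so q42 = 0.
Suppose q21 = 1.
The clause (q31') is unit, so q31 = 0.
The clause (q33) is unit, so q33 = 1.
The clause (q41') is unit, so q41 = 0.
The clause (q43) is unit, so q43 = 1.
That conflicts with the unit clause (q43').
Undo q21 and try q21 = 0.
The clause (q23) is unit, so q23 = 1.
The clause (q13') is unit, so q13 = 0.
The clause (q33') is unit, so q33 = 0.
The clause (q31) is unit, so q31 = 1.
The clause (q41') is unit, so q41 = 0.
The clause (q43) is unit, so q43 = 1.
That conflicts with the unit clause (q43').
Both values of q21 lead to a conflict.
Undo q12 and try q12 = 0.
The clause (q13) is unit, so q13 = 1.
The clause (q23') is unit, so q23 = 0.
The clause (q33') is unit, so q33 = 0.
The clause (q43') is unit, so q43 = 0.
Suppose q21 = 1.
The clause (q31') is unit, so q31 = 0.
The clause (q32) is unit, so q32 = 1.
The clause (q41') is unit, so q41 = 0.
The clause (q42) is unit, so q42 = 1.
That conflicts with the unit clause (q42').
Undo q21 and try q21 = 0.
The clause (q22) is unit, so q22 = 1.
The clause (q32') is unit, so q32 = 0.
The clause (q31) is unit, so q31 = 1.
The clause (q41') is unit, so q41 = 0.
The clause (q42) is unit, so q42 = 1.
That conflicts with the unit clause (q42').
Both values of q21 lead to a conflict.
Both values of q12 lead to a conflict.
Undo q11 and try q11 = 1.
The clause (q21') is unit, so q21 = 0.
The clause (q31') is unit, so q31 = 0.
The clause (q41') is unit, so q41 = 0.
Suppose q22 = 1.
The clause (q12') is unit, so q12 = 0.
The clause (q32') is unit, so q32 = 0.
The clause (q33) is unit, so q33 = 1.
The clause (q42') is unit, so q42 = 0.
The clause (q43) is unit, so q43 = 1.
That conflicts with the unit clause (q43').
Undo q22 and try q22 = 0.
The clause (q23) is unit, so q23 = 1.
The clause (q13') is unit, so q13 = 0.
The clause (q33') is unit, so q33 = 0.
The clause (q32) is unit, so q32 = 1.
The clause (q12') is unit, so q12 = 0.
The clause (q42') is unit, so q42 = 0.
The clause (q43) is unit, so q43 = 1.
That conflicts with the unit clause (q43').
Both values of q22 lead to a conflict.
Both values of q11 lead to a conflict.
No assignment satisfies every clause.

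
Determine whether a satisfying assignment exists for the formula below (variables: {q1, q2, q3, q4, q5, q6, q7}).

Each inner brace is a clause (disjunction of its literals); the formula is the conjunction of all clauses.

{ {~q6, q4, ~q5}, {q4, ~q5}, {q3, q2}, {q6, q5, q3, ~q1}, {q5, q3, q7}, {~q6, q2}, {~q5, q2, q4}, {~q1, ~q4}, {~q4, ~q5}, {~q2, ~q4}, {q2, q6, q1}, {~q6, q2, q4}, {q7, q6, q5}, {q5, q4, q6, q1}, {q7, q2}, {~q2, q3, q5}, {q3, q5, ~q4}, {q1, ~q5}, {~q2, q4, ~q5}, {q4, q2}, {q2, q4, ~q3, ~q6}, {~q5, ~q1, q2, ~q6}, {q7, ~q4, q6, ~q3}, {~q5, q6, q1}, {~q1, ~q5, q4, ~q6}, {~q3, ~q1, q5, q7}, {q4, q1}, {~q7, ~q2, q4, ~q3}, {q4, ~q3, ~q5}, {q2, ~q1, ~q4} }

Unsatisfiable

Branch on q4: set q4 = 1.
The clause (~q1) is unit, so q1 = 0.
The clause (~q5) is unit, so q5 = 0.
The clause (~q2) is unit, so q2 = 0.
The clause (q3) is unit, so q3 = 1.
The clause (~q6) is unit, so q6 = 0.
But (q6) is also a unit clause — contradiction.
That branch fails; take q4 = 0 instead.
The clause (~q5) is unit, so q5 = 0.
The clause (q2) is unit, so q2 = 1.
The clause (q3) is unit, so q3 = 1.
The clause (q1) is unit, so q1 = 1.
The clause (q7) is unit, so q7 = 1.
But (~q7) is also a unit clause — contradiction.
Either choice for q4 ends in contradiction.
No assignment satisfies every clause.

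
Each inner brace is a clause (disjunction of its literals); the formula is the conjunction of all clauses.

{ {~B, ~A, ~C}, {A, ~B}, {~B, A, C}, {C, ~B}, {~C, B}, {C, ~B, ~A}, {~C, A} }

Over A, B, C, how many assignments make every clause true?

2

There are 2^3 = 8 truth assignments over (A, B, C).
Check each against the 7 clauses (columns in the order A, B, C):
  F F F  ✓ satisfies all
  F F T  ✗ fails (~C | B)
  F T F  ✗ fails (A | ~B)
  F T T  ✗ fails (A | ~B)
  T F F  ✓ satisfies all
  T F T  ✗ fails (~C | B)
  T T F  ✗ fails (C | ~B)
  T T T  ✗ fails (~B | ~A | ~C)
2 of the 8 rows are models.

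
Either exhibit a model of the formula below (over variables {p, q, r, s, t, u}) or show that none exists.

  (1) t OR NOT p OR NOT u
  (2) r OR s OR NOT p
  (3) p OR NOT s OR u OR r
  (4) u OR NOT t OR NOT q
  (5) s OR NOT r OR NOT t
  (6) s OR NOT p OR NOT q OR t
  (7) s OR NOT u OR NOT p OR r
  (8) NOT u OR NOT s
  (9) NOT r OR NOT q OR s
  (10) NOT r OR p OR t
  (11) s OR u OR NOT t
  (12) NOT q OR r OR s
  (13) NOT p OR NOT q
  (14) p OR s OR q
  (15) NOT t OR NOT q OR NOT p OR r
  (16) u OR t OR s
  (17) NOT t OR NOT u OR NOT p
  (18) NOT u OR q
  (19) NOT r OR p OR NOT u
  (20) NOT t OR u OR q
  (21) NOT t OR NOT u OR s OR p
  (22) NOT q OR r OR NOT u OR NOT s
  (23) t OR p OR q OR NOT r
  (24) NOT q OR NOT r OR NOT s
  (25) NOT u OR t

Try u = false.
Try t = false.
The clause (s) is unit, so s = true.
Try p = true.
The clause (NOT q) is unit, so q = false.
All clauses hold; r can take either value.

p ↦ true,  q ↦ false,  r ↦ false,  s ↦ true,  t ↦ false,  u ↦ false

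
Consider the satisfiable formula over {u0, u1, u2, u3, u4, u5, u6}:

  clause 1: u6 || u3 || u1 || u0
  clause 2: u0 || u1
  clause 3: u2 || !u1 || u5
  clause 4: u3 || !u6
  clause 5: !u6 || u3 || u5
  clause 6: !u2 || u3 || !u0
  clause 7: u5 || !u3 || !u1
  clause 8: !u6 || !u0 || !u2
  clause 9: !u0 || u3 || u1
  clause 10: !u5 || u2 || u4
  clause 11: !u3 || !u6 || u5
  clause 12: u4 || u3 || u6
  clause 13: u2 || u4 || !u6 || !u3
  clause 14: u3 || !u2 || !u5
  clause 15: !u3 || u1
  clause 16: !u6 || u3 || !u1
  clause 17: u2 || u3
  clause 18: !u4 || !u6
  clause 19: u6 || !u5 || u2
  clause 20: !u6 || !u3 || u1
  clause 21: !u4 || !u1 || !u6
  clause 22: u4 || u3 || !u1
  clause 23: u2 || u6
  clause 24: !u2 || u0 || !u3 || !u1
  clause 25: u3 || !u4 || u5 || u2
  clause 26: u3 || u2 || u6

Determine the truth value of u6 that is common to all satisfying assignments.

Suppose u6 = true.
The clause (u3) is unit, so u3 = true.
The clause (u5) is unit, so u5 = true.
The clause (u1) is unit, so u1 = true.
The clause (!u4) is unit, so u4 = false.
The clause (u2) is unit, so u2 = true.
The clause (!u0) is unit, so u0 = false.
Now (u0) is unsatisfied and unit — conflict.
So every satisfying assignment has u6 = False.

False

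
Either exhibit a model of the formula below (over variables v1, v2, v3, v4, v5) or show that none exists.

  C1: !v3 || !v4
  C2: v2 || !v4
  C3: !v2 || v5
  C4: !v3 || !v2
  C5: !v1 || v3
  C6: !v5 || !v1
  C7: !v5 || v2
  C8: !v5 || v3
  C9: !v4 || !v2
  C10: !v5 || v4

v1=true; v2=false; v3=true; v4=false; v5=false

Case v3 = true:
From the singleton clause (!v4), v4 = false.
From the singleton clause (!v2), v2 = false.
From the singleton clause (!v5), v5 = false.
Every clause is now satisfied; v1 is unconstrained.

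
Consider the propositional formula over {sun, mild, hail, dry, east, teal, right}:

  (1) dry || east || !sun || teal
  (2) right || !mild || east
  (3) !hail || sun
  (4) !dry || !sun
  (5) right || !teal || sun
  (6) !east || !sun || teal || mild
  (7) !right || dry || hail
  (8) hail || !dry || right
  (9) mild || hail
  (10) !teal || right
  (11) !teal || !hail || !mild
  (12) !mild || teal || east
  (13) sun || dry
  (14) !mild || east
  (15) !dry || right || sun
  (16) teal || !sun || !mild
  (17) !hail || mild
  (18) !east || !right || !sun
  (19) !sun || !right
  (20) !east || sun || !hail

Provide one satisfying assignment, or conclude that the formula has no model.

sun ↦ false,  mild ↦ true,  hail ↦ false,  dry ↦ true,  east ↦ true,  teal ↦ true,  right ↦ true

Case hail = false:
(mild) alone gives mild = true.
(east) alone gives east = true.
Case dry = true:
(!sun) alone gives sun = false.
(right) alone gives right = true.
All clauses hold; teal can take either value.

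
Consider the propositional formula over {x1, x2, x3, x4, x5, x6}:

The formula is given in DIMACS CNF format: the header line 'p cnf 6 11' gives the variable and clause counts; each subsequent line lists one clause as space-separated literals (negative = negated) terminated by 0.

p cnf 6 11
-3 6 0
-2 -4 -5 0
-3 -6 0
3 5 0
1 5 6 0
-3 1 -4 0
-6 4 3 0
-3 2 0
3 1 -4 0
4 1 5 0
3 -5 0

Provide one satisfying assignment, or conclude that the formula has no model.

UNSATISFIABLE

Suppose x3 = False.
Unit clause (x5) forces x5 = True.
Now (¬x5) is unsatisfied and unit — conflict.
Undo x3 and try x3 = True.
Unit clause (x6) forces x6 = True.
Now (¬x6) is unsatisfied and unit — conflict.
Neither x3 = True nor x3 = False works.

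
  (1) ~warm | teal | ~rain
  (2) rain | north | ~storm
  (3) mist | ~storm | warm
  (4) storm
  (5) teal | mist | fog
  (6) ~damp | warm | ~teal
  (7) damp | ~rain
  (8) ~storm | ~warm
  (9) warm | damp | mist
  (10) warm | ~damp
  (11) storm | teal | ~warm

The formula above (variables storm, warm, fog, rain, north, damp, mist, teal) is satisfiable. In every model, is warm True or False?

False

Suppose warm = 1.
Unit clause (storm) forces storm = 1.
Now (~storm) is unsatisfied and unit — conflict.
So every satisfying assignment has warm = False.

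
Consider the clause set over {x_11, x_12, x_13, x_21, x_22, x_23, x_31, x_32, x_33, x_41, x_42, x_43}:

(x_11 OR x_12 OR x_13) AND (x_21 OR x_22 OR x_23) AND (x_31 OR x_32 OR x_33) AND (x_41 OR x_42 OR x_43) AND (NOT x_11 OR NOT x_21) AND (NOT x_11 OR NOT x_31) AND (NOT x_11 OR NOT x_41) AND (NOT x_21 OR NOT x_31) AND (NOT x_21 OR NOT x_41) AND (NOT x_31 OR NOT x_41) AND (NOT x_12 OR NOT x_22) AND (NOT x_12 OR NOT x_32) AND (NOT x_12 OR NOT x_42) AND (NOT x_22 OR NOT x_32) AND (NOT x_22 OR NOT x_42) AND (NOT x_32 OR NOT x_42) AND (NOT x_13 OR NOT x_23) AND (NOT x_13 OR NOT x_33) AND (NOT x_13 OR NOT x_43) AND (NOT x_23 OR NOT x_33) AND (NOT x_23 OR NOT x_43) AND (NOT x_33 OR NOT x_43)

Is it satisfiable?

Unsatisfiable

Try x_11 = false.
Try x_12 = true.
(NOT x_22) alone gives x_22 = false.
(NOT x_32) alone gives x_32 = false.
(NOT x_42) alone gives x_42 = false.
Try x_21 = true.
(NOT x_31) alone gives x_31 = false.
(x_33) alone gives x_33 = true.
(NOT x_41) alone gives x_41 = false.
(x_43) alone gives x_43 = true.
But (NOT x_43) is also a unit clause — contradiction.
So x_21 must be the other value — set x_21 = false.
(x_23) alone gives x_23 = true.
(NOT x_13) alone gives x_13 = false.
(NOT x_33) alone gives x_33 = false.
(x_31) alone gives x_31 = true.
(NOT x_41) alone gives x_41 = false.
(x_43) alone gives x_43 = true.
But (NOT x_43) is also a unit clause — contradiction.
Either choice for x_21 ends in contradiction.
So x_12 must be the other value — set x_12 = false.
(x_13) alone gives x_13 = true.
(NOT x_23) alone gives x_23 = false.
(NOT x_33) alone gives x_33 = false.
(NOT x_43) alone gives x_43 = false.
Try x_21 = true.
(NOT x_31) alone gives x_31 = false.
(x_32) alone gives x_32 = true.
(NOT x_41) alone gives x_41 = false.
(x_42) alone gives x_42 = true.
But (NOT x_42) is also a unit clause — contradiction.
So x_21 must be the other value — set x_21 = false.
(x_22) alone gives x_22 = true.
(NOT x_32) alone gives x_32 = false.
(x_31) alone gives x_31 = true.
(NOT x_41) alone gives x_41 = false.
(x_42) alone gives x_42 = true.
But (NOT x_42) is also a unit clause — contradiction.
Either choice for x_21 ends in contradiction.
Either choice for x_12 ends in contradiction.
So x_11 must be the other value — set x_11 = true.
(NOT x_21) alone gives x_21 = false.
(NOT x_31) alone gives x_31 = false.
(NOT x_41) alone gives x_41 = false.
Try x_22 = true.
(NOT x_12) alone gives x_12 = false.
(NOT x_32) alone gives x_32 = false.
(x_33) alone gives x_33 = true.
(NOT x_42) alone gives x_42 = false.
(x_43) alone gives x_43 = true.
But (NOT x_43) is also a unit clause — contradiction.
So x_22 must be the other value — set x_22 = false.
(x_23) alone gives x_23 = true.
(NOT x_13) alone gives x_13 = false.
(NOT x_33) alone gives x_33 = false.
(x_32) alone gives x_32 = true.
(NOT x_12) alone gives x_12 = false.
(NOT x_42) alone gives x_42 = false.
(x_43) alone gives x_43 = true.
But (NOT x_43) is also a unit clause — contradiction.
Either choice for x_22 ends in contradiction.
Either choice for x_11 ends in contradiction.
No assignment satisfies every clause.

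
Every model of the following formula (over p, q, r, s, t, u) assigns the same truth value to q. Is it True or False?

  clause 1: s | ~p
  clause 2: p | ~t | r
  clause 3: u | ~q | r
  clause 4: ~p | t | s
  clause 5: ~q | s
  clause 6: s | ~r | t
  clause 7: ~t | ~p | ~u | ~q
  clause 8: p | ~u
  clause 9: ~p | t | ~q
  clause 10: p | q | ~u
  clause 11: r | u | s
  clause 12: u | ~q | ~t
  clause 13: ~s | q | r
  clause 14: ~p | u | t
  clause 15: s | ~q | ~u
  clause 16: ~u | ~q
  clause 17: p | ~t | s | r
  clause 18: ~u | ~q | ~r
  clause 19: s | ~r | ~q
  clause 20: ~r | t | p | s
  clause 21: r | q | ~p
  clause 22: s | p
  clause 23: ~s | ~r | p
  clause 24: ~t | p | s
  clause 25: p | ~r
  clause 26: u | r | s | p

Suppose q = 1.
The clause (s) is unit, so s = 1.
The clause (~u) is unit, so u = 0.
The clause (r) is unit, so r = 1.
The clause (~t) is unit, so t = 0.
The clause (~p) is unit, so p = 0.
Now (p) is unsatisfied and unit — conflict.
So every satisfying assignment has q = False.

False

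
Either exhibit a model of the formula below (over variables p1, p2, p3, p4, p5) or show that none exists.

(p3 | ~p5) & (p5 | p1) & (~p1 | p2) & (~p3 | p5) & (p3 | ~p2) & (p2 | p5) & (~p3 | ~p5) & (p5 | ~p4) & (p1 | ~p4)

UNSATISFIABLE

Branch on p3: set p3 = 1.
Unit clause (p5) forces p5 = 1.
But (~p5) is also a unit clause — contradiction.
That branch fails; take p3 = 0 instead.
Unit clause (~p5) forces p5 = 0.
Unit clause (p1) forces p1 = 1.
Unit clause (p2) forces p2 = 1.
But (~p2) is also a unit clause — contradiction.
Neither p3 = 1 nor p3 = 0 works.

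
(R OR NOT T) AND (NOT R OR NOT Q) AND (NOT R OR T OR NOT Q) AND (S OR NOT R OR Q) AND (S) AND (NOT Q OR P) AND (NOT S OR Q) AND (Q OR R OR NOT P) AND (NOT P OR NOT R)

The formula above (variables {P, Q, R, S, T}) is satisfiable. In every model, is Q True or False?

Suppose Q = false.
From the singleton clause (S), S = true.
But (NOT S) is also a unit clause — contradiction.
So every satisfying assignment has Q = True.

True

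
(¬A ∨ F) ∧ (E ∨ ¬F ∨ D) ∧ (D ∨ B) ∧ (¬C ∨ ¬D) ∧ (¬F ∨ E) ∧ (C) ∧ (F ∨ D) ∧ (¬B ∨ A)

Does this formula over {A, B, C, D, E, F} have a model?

From the singleton clause (C), C = True.
From the singleton clause (¬D), D = False.
From the singleton clause (B), B = True.
From the singleton clause (F), F = True.
From the singleton clause (E), E = True.
From the singleton clause (A), A = True.
This assignment satisfies each clause.
A satisfying assignment: A=True,  B=True,  C=True,  D=False,  E=True,  F=True.

Yes, satisfiable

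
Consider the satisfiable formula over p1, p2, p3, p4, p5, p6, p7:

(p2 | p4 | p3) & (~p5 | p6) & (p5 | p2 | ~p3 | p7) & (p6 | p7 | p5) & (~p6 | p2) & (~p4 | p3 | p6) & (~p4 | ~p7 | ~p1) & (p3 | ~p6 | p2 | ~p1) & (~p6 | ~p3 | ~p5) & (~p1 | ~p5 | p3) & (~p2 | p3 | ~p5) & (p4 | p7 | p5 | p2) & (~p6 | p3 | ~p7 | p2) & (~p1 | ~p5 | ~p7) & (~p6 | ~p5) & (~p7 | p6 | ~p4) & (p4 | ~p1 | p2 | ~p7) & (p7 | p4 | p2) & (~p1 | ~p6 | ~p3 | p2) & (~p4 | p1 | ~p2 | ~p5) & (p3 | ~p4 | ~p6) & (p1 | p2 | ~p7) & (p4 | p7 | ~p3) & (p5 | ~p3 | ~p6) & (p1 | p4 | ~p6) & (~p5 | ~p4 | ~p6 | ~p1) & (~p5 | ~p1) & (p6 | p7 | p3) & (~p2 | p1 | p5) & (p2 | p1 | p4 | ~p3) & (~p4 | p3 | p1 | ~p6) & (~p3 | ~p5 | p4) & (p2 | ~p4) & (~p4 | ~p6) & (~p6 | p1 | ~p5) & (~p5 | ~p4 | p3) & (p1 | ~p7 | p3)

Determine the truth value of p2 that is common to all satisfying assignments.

Suppose p2 = 0.
Unit clause (~p6) forces p6 = 0.
Unit clause (~p5) forces p5 = 0.
Unit clause (p7) forces p7 = 1.
Unit clause (~p4) forces p4 = 0.
Unit clause (p3) forces p3 = 1.
Unit clause (~p1) forces p1 = 0.
Now (p1) is unsatisfied and unit — conflict.
So every satisfying assignment has p2 = True.

True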